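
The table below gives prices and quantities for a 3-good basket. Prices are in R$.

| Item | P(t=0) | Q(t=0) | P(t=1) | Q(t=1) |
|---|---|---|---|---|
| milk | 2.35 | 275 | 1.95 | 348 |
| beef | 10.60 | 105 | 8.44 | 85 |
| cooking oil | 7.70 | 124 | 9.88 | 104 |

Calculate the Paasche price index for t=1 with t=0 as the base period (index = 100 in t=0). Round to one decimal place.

96.2

Paasche price index uses current-period quantities as weights.
ΣP(t=1)·Q(t=1) = 1.95×348 + 8.44×85 + 9.88×104 = 678.6 + 717.4 + 1027.52 = 2423.52
ΣP(t=0)·Q(t=1) = 2.35×348 + 10.60×85 + 7.70×104 = 817.8 + 901 + 800.8 = 2519.6
Index = 2423.52 / 2519.6 × 100 = 96.1867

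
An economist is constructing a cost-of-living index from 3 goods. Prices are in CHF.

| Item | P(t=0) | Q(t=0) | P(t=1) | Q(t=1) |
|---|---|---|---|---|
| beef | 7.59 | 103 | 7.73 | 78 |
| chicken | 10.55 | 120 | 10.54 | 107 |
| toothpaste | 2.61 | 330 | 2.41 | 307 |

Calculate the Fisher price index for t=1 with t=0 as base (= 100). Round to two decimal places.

98.07

Laspeyres component (base-period weights):
ΣP(t=1)Q(t=0) = 7.73×103 + 10.54×120 + 2.41×330 = 796.19 + 1264.8 + 795.3 = 2856.29
ΣP(t=0)Q(t=0) = 7.59×103 + 10.55×120 + 2.61×330 = 781.77 + 1266 + 861.3 = 2909.07
L = 2856.29 / 2909.07 × 100 = 98.1857
Paasche component (current-period weights):
ΣP(t=1)Q(t=1) = 7.73×78 + 10.54×107 + 2.41×307 = 602.94 + 1127.78 + 739.87 = 2470.59
ΣP(t=0)Q(t=1) = 7.59×78 + 10.55×107 + 2.61×307 = 592.02 + 1128.85 + 801.27 = 2522.14
P = 2470.59 / 2522.14 × 100 = 97.9561
Fisher = √(L × P) = √(98.1857 × 97.9561) = 98.0708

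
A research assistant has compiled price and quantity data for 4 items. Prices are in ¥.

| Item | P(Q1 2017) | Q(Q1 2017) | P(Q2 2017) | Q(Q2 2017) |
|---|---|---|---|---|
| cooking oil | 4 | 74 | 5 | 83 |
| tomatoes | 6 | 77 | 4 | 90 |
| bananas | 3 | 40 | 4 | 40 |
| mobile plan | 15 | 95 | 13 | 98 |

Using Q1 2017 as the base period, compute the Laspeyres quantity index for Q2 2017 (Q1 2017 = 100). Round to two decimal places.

Laspeyres quantity index uses base-period prices as weights.
ΣP(Q1 2017)·Q(Q2 2017) = 4×83 + 6×90 + 3×40 + 15×98 = 332 + 540 + 120 + 1470 = 2462
ΣP(Q1 2017)·Q(Q1 2017) = 4×74 + 6×77 + 3×40 + 15×95 = 296 + 462 + 120 + 1425 = 2303
Index = 2462 / 2303 × 100 = 106.9040

106.90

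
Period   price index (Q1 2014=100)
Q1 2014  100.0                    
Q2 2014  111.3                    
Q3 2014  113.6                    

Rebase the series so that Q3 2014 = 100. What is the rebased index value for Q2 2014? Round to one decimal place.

98.0

Rebased(Q2 2014) = 111.3 / 113.6 × 100 = 97.9754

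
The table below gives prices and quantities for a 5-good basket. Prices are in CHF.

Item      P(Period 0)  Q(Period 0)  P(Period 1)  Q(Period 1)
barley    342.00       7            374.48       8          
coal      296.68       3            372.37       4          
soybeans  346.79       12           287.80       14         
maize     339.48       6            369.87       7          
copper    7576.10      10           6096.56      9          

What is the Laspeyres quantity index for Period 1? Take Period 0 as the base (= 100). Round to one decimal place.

Laspeyres quantity index uses base-period prices as weights.
ΣP(Period 0)·Q(Period 1) = 342.00×8 + 296.68×4 + 346.79×14 + 339.48×7 + 7576.10×9 = 2736 + 1186.72 + 4855.06 + 2376.36 + 68184.9 = 79339.04
ΣP(Period 0)·Q(Period 0) = 342.00×7 + 296.68×3 + 346.79×12 + 339.48×6 + 7576.10×10 = 2394 + 890.04 + 4161.48 + 2036.88 + 75761 = 85243.4
Index = 79339.04 / 85243.4 × 100 = 93.0735

93.1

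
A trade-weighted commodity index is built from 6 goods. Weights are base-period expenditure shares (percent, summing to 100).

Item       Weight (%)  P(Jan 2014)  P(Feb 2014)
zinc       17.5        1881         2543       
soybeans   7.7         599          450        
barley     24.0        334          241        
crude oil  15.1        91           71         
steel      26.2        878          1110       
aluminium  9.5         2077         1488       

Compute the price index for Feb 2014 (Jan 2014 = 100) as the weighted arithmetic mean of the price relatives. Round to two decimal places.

zinc: 17.5 × (2543/1881) = 17.5 × 1.351940 = 23.6590
soybeans: 7.7 × (450/599) = 7.7 × 0.751252 = 5.7846
barley: 24.0 × (241/334) = 24.0 × 0.721557 = 17.3174
crude oil: 15.1 × (71/91) = 15.1 × 0.780220 = 11.7813
steel: 26.2 × (1110/878) = 26.2 × 1.264237 = 33.1230
aluminium: 9.5 × (1488/2077) = 9.5 × 0.716418 = 6.8060
Index = Σ wᵢ·(p₁ᵢ/p₀ᵢ) = 23.6590 + 5.7846 + 17.3174 + 11.7813 + 33.1230 + 6.8060 = 98.4713

98.47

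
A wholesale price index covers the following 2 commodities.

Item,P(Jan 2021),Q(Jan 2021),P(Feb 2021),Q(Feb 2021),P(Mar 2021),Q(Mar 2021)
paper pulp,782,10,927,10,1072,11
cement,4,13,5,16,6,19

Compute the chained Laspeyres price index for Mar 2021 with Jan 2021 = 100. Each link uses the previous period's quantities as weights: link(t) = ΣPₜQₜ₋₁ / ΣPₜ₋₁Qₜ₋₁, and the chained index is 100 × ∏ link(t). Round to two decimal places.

137.18

Link Jan 2021→Feb 2021:
ΣP(Feb 2021)Q(Jan 2021) = 927×10 + 5×13 = 9270 + 65 = 9335
ΣP(Jan 2021)Q(Jan 2021) = 782×10 + 4×13 = 7820 + 52 = 7872
link = 9335/7872 = 1.185849
Link Feb 2021→Mar 2021:
ΣP(Mar 2021)Q(Feb 2021) = 1072×10 + 6×16 = 10720 + 96 = 10816
ΣP(Feb 2021)Q(Feb 2021) = 927×10 + 5×16 = 9270 + 80 = 9350
link = 10816/9350 = 1.156791
Chained index = 100 × 1.185849 × 1.156791 = 137.1779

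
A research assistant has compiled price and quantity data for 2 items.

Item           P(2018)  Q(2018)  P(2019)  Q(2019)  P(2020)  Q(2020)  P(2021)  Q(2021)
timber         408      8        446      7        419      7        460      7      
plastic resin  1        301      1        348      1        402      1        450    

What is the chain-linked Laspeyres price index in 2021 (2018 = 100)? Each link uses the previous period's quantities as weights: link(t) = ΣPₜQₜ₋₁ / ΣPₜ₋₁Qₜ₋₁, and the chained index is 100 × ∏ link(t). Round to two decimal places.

Link 2018→2019:
ΣP(2019)Q(2018) = 446×8 + 1×301 = 3568 + 301 = 3869
ΣP(2018)Q(2018) = 408×8 + 1×301 = 3264 + 301 = 3565
link = 3869/3565 = 1.085273
Link 2019→2020:
ΣP(2020)Q(2019) = 419×7 + 1×348 = 2933 + 348 = 3281
ΣP(2019)Q(2019) = 446×7 + 1×348 = 3122 + 348 = 3470
link = 3281/3470 = 0.945533
Link 2020→2021:
ΣP(2021)Q(2020) = 460×7 + 1×402 = 3220 + 402 = 3622
ΣP(2020)Q(2020) = 419×7 + 1×402 = 2933 + 402 = 3335
link = 3622/3335 = 1.086057
Chained index = 100 × 1.085273 × 0.945533 × 1.086057 = 111.4470

111.45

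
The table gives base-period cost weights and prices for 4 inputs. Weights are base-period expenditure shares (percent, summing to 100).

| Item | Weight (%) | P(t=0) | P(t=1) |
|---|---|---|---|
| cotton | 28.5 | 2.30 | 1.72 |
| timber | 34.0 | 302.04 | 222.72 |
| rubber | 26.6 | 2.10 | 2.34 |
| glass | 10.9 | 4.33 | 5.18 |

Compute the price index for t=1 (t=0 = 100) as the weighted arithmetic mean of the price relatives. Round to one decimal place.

89.1

cotton: 28.5 × (1.72/2.30) = 28.5 × 0.747826 = 21.3130
timber: 34.0 × (222.72/302.04) = 34.0 × 0.737386 = 25.0711
rubber: 26.6 × (2.34/2.10) = 26.6 × 1.114286 = 29.6400
glass: 10.9 × (5.18/4.33) = 10.9 × 1.196305 = 13.0397
Index = Σ wᵢ·(p₁ᵢ/p₀ᵢ) = 21.3130 + 25.0711 + 29.6400 + 13.0397 = 89.0639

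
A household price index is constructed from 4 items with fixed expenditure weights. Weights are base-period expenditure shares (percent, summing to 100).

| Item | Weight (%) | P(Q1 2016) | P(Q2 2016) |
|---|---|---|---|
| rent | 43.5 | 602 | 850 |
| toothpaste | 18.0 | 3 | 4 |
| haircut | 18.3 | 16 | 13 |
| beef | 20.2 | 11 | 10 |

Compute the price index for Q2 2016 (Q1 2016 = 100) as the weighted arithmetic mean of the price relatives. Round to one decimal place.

rent: 43.5 × (850/602) = 43.5 × 1.411960 = 61.4203
toothpaste: 18.0 × (4/3) = 18.0 × 1.333333 = 24.0000
haircut: 18.3 × (13/16) = 18.3 × 0.812500 = 14.8688
beef: 20.2 × (10/11) = 20.2 × 0.909091 = 18.3636
Index = Σ wᵢ·(p₁ᵢ/p₀ᵢ) = 61.4203 + 24.0000 + 14.8688 + 18.3636 = 118.6527

118.7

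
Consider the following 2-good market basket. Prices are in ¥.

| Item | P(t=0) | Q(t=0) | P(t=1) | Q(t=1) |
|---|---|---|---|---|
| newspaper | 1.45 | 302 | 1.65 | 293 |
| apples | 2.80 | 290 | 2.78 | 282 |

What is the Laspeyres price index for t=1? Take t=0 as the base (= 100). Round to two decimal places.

Laspeyres price index uses base-period quantities as weights.
ΣP(t=1)·Q(t=0) = 1.65×302 + 2.78×290 = 498.3 + 806.2 = 1304.5
ΣP(t=0)·Q(t=0) = 1.45×302 + 2.80×290 = 437.9 + 812 = 1249.9
Index = 1304.5 / 1249.9 × 100 = 104.3683

104.37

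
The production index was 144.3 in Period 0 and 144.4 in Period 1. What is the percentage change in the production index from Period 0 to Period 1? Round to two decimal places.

Change = (144.4 − 144.3) / 144.3 × 100
       = 0.1 / 144.3 × 100 = 0.0693%

0.07%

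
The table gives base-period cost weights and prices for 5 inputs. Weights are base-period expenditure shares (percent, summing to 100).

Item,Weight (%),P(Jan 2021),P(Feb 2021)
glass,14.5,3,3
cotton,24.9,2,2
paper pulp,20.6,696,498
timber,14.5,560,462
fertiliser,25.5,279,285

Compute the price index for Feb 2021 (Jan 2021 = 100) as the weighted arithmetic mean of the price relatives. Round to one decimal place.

92.2

glass: 14.5 × (3/3) = 14.5 × 1.000000 = 14.5000
cotton: 24.9 × (2/2) = 24.9 × 1.000000 = 24.9000
paper pulp: 20.6 × (498/696) = 20.6 × 0.715517 = 14.7397
timber: 14.5 × (462/560) = 14.5 × 0.825000 = 11.9625
fertiliser: 25.5 × (285/279) = 25.5 × 1.021505 = 26.0484
Index = Σ wᵢ·(p₁ᵢ/p₀ᵢ) = 14.5000 + 24.9000 + 14.7397 + 11.9625 + 26.0484 = 92.1505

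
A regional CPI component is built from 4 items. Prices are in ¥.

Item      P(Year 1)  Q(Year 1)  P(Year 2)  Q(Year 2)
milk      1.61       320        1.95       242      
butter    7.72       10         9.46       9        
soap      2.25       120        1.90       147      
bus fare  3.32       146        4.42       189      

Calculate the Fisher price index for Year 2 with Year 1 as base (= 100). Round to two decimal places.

118.06

Laspeyres component (base-period weights):
ΣP(Year 2)Q(Year 1) = 1.95×320 + 9.46×10 + 1.90×120 + 4.42×146 = 624 + 94.6 + 228 + 645.32 = 1591.92
ΣP(Year 1)Q(Year 1) = 1.61×320 + 7.72×10 + 2.25×120 + 3.32×146 = 515.2 + 77.2 + 270 + 484.72 = 1347.12
L = 1591.92 / 1347.12 × 100 = 118.1721
Paasche component (current-period weights):
ΣP(Year 2)Q(Year 2) = 1.95×242 + 9.46×9 + 1.90×147 + 4.42×189 = 471.9 + 85.14 + 279.3 + 835.38 = 1671.72
ΣP(Year 1)Q(Year 2) = 1.61×242 + 7.72×9 + 2.25×147 + 3.32×189 = 389.62 + 69.48 + 330.75 + 627.48 = 1417.33
P = 1671.72 / 1417.33 × 100 = 117.9485
Fisher = √(L × P) = √(118.1721 × 117.9485) = 118.0603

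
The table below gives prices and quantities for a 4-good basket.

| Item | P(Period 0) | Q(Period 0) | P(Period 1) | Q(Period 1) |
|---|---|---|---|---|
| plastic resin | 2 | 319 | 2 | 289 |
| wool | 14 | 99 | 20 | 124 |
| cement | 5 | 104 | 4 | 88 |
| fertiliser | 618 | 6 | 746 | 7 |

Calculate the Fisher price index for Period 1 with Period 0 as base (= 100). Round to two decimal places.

121.02

Laspeyres component (base-period weights):
ΣP(Period 1)Q(Period 0) = 2×319 + 20×99 + 4×104 + 746×6 = 638 + 1980 + 416 + 4476 = 7510
ΣP(Period 0)Q(Period 0) = 2×319 + 14×99 + 5×104 + 618×6 = 638 + 1386 + 520 + 3708 = 6252
L = 7510 / 6252 × 100 = 120.1216
Paasche component (current-period weights):
ΣP(Period 1)Q(Period 1) = 2×289 + 20×124 + 4×88 + 746×7 = 578 + 2480 + 352 + 5222 = 8632
ΣP(Period 0)Q(Period 1) = 2×289 + 14×124 + 5×88 + 618×7 = 578 + 1736 + 440 + 4326 = 7080
P = 8632 / 7080 × 100 = 121.9209
Fisher = √(L × P) = √(120.1216 × 121.9209) = 121.0179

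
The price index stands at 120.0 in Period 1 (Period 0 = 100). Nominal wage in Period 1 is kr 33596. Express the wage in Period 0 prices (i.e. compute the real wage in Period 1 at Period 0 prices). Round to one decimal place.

27996.7

Real = Nominal ÷ (Index/100) = 33596 ÷ (120.0/100)
     = 33596 ÷ 1.200 = 27996.6667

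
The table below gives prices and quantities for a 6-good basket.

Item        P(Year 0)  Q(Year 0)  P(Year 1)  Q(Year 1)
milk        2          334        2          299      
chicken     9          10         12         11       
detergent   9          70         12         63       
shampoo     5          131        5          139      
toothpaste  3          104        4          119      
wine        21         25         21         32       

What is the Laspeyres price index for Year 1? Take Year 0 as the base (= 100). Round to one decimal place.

Laspeyres price index uses base-period quantities as weights.
ΣP(Year 1)·Q(Year 0) = 2×334 + 12×10 + 12×70 + 5×131 + 4×104 + 21×25 = 668 + 120 + 840 + 655 + 416 + 525 = 3224
ΣP(Year 0)·Q(Year 0) = 2×334 + 9×10 + 9×70 + 5×131 + 3×104 + 21×25 = 668 + 90 + 630 + 655 + 312 + 525 = 2880
Index = 3224 / 2880 × 100 = 111.9444

111.9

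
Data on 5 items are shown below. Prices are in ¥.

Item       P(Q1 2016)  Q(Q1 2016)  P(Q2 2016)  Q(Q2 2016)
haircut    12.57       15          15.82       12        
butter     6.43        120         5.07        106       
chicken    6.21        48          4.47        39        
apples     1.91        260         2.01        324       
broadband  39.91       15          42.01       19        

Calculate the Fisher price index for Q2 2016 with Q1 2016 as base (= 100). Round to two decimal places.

Laspeyres component (base-period weights):
ΣP(Q2 2016)Q(Q1 2016) = 15.82×15 + 5.07×120 + 4.47×48 + 2.01×260 + 42.01×15 = 237.3 + 608.4 + 214.56 + 522.6 + 630.15 = 2213.01
ΣP(Q1 2016)Q(Q1 2016) = 12.57×15 + 6.43×120 + 6.21×48 + 1.91×260 + 39.91×15 = 188.55 + 771.6 + 298.08 + 496.6 + 598.65 = 2353.48
L = 2213.01 / 2353.48 × 100 = 94.0314
Paasche component (current-period weights):
ΣP(Q2 2016)Q(Q2 2016) = 15.82×12 + 5.07×106 + 4.47×39 + 2.01×324 + 42.01×19 = 189.84 + 537.42 + 174.33 + 651.24 + 798.19 = 2351.02
ΣP(Q1 2016)Q(Q2 2016) = 12.57×12 + 6.43×106 + 6.21×39 + 1.91×324 + 39.91×19 = 150.84 + 681.58 + 242.19 + 618.84 + 758.29 = 2451.74
P = 2351.02 / 2451.74 × 100 = 95.8919
Fisher = √(L × P) = √(94.0314 × 95.8919) = 94.9571

94.96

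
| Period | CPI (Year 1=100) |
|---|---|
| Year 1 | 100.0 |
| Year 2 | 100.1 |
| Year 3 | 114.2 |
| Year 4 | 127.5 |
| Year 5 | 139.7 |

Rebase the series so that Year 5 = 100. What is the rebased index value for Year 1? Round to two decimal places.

71.58

Rebased(Year 1) = 100.0 / 139.7 × 100 = 71.5820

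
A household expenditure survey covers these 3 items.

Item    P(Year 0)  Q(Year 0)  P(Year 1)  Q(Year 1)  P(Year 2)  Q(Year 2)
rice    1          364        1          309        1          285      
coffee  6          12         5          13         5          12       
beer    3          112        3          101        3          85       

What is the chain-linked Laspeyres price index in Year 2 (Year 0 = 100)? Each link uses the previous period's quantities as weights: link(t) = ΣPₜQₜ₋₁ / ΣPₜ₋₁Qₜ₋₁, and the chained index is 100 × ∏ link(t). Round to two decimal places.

Link Year 0→Year 1:
ΣP(Year 1)Q(Year 0) = 1×364 + 5×12 + 3×112 = 364 + 60 + 336 = 760
ΣP(Year 0)Q(Year 0) = 1×364 + 6×12 + 3×112 = 364 + 72 + 336 = 772
link = 760/772 = 0.984456
Link Year 1→Year 2:
ΣP(Year 2)Q(Year 1) = 1×309 + 5×13 + 3×101 = 309 + 65 + 303 = 677
ΣP(Year 1)Q(Year 1) = 1×309 + 5×13 + 3×101 = 309 + 65 + 303 = 677
link = 677/677 = 1.000000
Chained index = 100 × 0.984456 × 1.000000 = 98.4456

98.45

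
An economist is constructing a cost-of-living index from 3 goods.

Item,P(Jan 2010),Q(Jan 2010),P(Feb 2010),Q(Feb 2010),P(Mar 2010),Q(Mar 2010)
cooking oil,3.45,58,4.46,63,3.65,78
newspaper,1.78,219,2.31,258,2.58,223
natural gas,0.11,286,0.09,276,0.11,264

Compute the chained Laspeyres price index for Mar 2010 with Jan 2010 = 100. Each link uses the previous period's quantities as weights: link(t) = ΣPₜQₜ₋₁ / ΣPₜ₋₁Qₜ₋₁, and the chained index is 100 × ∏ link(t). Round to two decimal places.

130.59

Link Jan 2010→Feb 2010:
ΣP(Feb 2010)Q(Jan 2010) = 4.46×58 + 2.31×219 + 0.09×286 = 258.68 + 505.89 + 25.74 = 790.31
ΣP(Jan 2010)Q(Jan 2010) = 3.45×58 + 1.78×219 + 0.11×286 = 200.1 + 389.82 + 31.46 = 621.38
link = 790.31/621.38 = 1.271863
Link Feb 2010→Mar 2010:
ΣP(Mar 2010)Q(Feb 2010) = 3.65×63 + 2.58×258 + 0.11×276 = 229.95 + 665.64 + 30.36 = 925.95
ΣP(Feb 2010)Q(Feb 2010) = 4.46×63 + 2.31×258 + 0.09×276 = 280.98 + 595.98 + 24.84 = 901.8
link = 925.95/901.8 = 1.026780
Chained index = 100 × 1.271863 × 1.026780 = 130.5923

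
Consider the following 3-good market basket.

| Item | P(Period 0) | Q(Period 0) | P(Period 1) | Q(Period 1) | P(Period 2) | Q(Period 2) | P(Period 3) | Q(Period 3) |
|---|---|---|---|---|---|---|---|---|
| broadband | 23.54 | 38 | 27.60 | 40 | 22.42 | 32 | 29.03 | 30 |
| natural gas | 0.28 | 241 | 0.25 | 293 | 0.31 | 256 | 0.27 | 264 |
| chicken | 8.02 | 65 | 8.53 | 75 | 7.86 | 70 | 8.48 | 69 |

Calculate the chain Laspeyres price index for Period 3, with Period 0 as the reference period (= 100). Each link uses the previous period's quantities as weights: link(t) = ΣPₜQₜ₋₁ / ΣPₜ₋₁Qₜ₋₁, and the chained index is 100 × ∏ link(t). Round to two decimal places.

Link Period 0→Period 1:
ΣP(Period 1)Q(Period 0) = 27.60×38 + 0.25×241 + 8.53×65 = 1048.8 + 60.25 + 554.45 = 1663.5
ΣP(Period 0)Q(Period 0) = 23.54×38 + 0.28×241 + 8.02×65 = 894.52 + 67.48 + 521.3 = 1483.3
link = 1663.5/1483.3 = 1.121486
Link Period 1→Period 2:
ΣP(Period 2)Q(Period 1) = 22.42×40 + 0.31×293 + 7.86×75 = 896.8 + 90.83 + 589.5 = 1577.13
ΣP(Period 1)Q(Period 1) = 27.60×40 + 0.25×293 + 8.53×75 = 1104 + 73.25 + 639.75 = 1817
link = 1577.13/1817 = 0.867986
Link Period 2→Period 3:
ΣP(Period 3)Q(Period 2) = 29.03×32 + 0.27×256 + 8.48×70 = 928.96 + 69.12 + 593.6 = 1591.68
ΣP(Period 2)Q(Period 2) = 22.42×32 + 0.31×256 + 7.86×70 = 717.44 + 79.36 + 550.2 = 1347
link = 1591.68/1347 = 1.181648
Chained index = 100 × 1.121486 × 0.867986 × 1.181648 = 115.0256

115.03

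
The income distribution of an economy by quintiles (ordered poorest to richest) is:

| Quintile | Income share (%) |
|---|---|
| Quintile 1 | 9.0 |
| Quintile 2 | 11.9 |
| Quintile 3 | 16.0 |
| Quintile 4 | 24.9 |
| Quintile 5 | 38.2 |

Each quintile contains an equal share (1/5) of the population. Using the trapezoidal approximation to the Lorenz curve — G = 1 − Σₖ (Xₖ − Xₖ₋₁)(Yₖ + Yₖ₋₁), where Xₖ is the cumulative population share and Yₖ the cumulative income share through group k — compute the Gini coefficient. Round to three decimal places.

Cumulative income shares Yₖ: 0.0900, 0.2090, 0.3690, 0.6180, 1.0000
Σ (Xₖ−Xₖ₋₁)(Yₖ+Yₖ₋₁) = (1/5)(0.0900+0.0000) + (1/5)(0.2090+0.0900) + (1/5)(0.3690+0.2090) + (1/5)(0.6180+0.3690) + (1/5)(1.0000+0.6180)
  = 0.0180 + 0.0598 + 0.1156 + 0.1974 + 0.3236 = 0.7144
G = 1 − 0.7144 = 0.2856

0.286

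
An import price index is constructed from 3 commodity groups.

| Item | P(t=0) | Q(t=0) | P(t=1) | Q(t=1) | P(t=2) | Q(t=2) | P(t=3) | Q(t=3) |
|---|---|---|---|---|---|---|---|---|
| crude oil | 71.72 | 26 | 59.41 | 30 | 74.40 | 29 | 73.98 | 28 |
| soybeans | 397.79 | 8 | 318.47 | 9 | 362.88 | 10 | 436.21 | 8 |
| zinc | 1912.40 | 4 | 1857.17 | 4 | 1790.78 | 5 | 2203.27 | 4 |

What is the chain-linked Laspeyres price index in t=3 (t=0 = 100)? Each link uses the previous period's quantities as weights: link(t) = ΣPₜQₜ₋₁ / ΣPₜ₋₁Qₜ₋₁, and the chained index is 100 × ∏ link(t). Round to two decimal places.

Link t=0→t=1:
ΣP(t=1)Q(t=0) = 59.41×26 + 318.47×8 + 1857.17×4 = 1544.66 + 2547.76 + 7428.68 = 11521.1
ΣP(t=0)Q(t=0) = 71.72×26 + 397.79×8 + 1912.40×4 = 1864.72 + 3182.32 + 7649.6 = 12696.64
link = 11521.1/12696.64 = 0.907413
Link t=1→t=2:
ΣP(t=2)Q(t=1) = 74.40×30 + 362.88×9 + 1790.78×4 = 2232 + 3265.92 + 7163.12 = 12661.04
ΣP(t=1)Q(t=1) = 59.41×30 + 318.47×9 + 1857.17×4 = 1782.3 + 2866.23 + 7428.68 = 12077.21
link = 12661.04/12077.21 = 1.048341
Link t=2→t=3:
ΣP(t=3)Q(t=2) = 73.98×29 + 436.21×10 + 2203.27×5 = 2145.42 + 4362.1 + 11016.35 = 17523.87
ΣP(t=2)Q(t=2) = 74.40×29 + 362.88×10 + 1790.78×5 = 2157.6 + 3628.8 + 8953.9 = 14740.3
link = 17523.87/14740.3 = 1.188841
Chained index = 100 × 0.907413 × 1.048341 × 1.188841 = 113.0919

113.09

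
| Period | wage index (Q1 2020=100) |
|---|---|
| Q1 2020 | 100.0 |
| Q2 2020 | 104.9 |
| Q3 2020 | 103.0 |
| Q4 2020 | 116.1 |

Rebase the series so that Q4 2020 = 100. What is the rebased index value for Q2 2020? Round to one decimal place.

90.4

Rebased(Q2 2020) = 104.9 / 116.1 × 100 = 90.3531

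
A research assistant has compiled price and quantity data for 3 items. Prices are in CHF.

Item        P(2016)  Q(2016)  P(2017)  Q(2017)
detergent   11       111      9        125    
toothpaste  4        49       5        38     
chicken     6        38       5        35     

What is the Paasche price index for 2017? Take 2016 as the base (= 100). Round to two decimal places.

Paasche price index uses current-period quantities as weights.
ΣP(2017)·Q(2017) = 9×125 + 5×38 + 5×35 = 1125 + 190 + 175 = 1490
ΣP(2016)·Q(2017) = 11×125 + 4×38 + 6×35 = 1375 + 152 + 210 = 1737
Index = 1490 / 1737 × 100 = 85.7801

85.78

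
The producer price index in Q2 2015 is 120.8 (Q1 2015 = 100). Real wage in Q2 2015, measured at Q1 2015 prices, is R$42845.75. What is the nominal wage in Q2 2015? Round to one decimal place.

Nominal = Real × (Index/100) = 42845.75 × (120.8/100)
        = 42845.75 × 1.208 = 51757.6660

51757.7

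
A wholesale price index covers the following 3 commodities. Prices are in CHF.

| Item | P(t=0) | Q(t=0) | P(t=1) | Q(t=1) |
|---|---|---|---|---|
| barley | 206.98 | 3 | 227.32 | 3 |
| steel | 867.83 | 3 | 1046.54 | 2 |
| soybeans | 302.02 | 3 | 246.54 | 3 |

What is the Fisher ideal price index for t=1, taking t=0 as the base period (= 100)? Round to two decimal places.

Laspeyres component (base-period weights):
ΣP(t=1)Q(t=0) = 227.32×3 + 1046.54×3 + 246.54×3 = 681.96 + 3139.62 + 739.62 = 4561.2
ΣP(t=0)Q(t=0) = 206.98×3 + 867.83×3 + 302.02×3 = 620.94 + 2603.49 + 906.06 = 4130.49
L = 4561.2 / 4130.49 × 100 = 110.4276
Paasche component (current-period weights):
ΣP(t=1)Q(t=1) = 227.32×3 + 1046.54×2 + 246.54×3 = 681.96 + 2093.08 + 739.62 = 3514.66
ΣP(t=0)Q(t=1) = 206.98×3 + 867.83×2 + 302.02×3 = 620.94 + 1735.66 + 906.06 = 3262.66
P = 3514.66 / 3262.66 × 100 = 107.7238
Fisher = √(L × P) = √(110.4276 × 107.7238) = 109.0673

109.07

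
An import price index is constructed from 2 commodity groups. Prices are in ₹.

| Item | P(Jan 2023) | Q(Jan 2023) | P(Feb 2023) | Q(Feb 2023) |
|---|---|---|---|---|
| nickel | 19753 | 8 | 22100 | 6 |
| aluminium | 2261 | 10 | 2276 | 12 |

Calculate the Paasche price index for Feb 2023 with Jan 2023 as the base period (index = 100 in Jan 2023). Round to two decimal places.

Paasche price index uses current-period quantities as weights.
ΣP(Feb 2023)·Q(Feb 2023) = 22100×6 + 2276×12 = 132600 + 27312 = 159912
ΣP(Jan 2023)·Q(Feb 2023) = 19753×6 + 2261×12 = 118518 + 27132 = 145650
Index = 159912 / 145650 × 100 = 109.7920

109.79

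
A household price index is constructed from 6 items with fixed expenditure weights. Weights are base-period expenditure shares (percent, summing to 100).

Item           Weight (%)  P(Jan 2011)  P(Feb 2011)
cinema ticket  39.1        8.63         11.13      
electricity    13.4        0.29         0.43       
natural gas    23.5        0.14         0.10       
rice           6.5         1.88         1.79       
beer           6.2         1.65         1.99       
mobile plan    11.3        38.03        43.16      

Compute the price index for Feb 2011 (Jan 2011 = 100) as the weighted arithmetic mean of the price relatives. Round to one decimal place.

113.6

cinema ticket: 39.1 × (11.13/8.63) = 39.1 × 1.289687 = 50.4268
electricity: 13.4 × (0.43/0.29) = 13.4 × 1.482759 = 19.8690
natural gas: 23.5 × (0.10/0.14) = 23.5 × 0.714286 = 16.7857
rice: 6.5 × (1.79/1.88) = 6.5 × 0.952128 = 6.1888
beer: 6.2 × (1.99/1.65) = 6.2 × 1.206061 = 7.4776
mobile plan: 11.3 × (43.16/38.03) = 11.3 × 1.134894 = 12.8243
Index = Σ wᵢ·(p₁ᵢ/p₀ᵢ) = 50.4268 + 19.8690 + 16.7857 + 6.1888 + 7.4776 + 12.8243 = 113.5721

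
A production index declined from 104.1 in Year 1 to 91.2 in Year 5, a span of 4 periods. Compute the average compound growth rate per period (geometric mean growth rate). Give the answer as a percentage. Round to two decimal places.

-3.25%

Growth factor = (91.2/104.1)^(1/4) = (0.876081)^(1/4) = 0.967467
Growth rate = 0.967467 − 1 = -0.032533 = -3.2533%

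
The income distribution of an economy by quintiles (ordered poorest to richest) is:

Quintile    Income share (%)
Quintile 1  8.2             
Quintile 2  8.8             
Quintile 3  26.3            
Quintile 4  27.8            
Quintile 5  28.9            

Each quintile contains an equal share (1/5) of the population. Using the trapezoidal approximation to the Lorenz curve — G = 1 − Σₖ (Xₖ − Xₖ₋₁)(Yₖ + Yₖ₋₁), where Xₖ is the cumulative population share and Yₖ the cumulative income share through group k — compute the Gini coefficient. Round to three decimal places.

0.242

Cumulative income shares Yₖ: 0.0820, 0.1700, 0.4330, 0.7110, 1.0000
Σ (Xₖ−Xₖ₋₁)(Yₖ+Yₖ₋₁) = (1/5)(0.0820+0.0000) + (1/5)(0.1700+0.0820) + (1/5)(0.4330+0.1700) + (1/5)(0.7110+0.4330) + (1/5)(1.0000+0.7110)
  = 0.0164 + 0.0504 + 0.1206 + 0.2288 + 0.3422 = 0.7584
G = 1 − 0.7584 = 0.2416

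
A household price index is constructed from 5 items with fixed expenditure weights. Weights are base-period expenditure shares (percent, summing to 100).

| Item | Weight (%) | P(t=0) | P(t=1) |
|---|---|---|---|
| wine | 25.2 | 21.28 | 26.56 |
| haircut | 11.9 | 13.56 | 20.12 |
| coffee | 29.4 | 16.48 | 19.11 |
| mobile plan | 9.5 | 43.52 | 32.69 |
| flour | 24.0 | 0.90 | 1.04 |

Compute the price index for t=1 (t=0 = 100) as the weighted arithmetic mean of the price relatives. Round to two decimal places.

wine: 25.2 × (26.56/21.28) = 25.2 × 1.248120 = 31.4526
haircut: 11.9 × (20.12/13.56) = 11.9 × 1.483776 = 17.6569
coffee: 29.4 × (19.11/16.48) = 29.4 × 1.159587 = 34.0919
mobile plan: 9.5 × (32.69/43.52) = 9.5 × 0.751149 = 7.1359
flour: 24.0 × (1.04/0.90) = 24.0 × 1.155556 = 27.7333
Index = Σ wᵢ·(p₁ᵢ/p₀ᵢ) = 31.4526 + 17.6569 + 34.0919 + 7.1359 + 27.7333 = 118.0707

118.07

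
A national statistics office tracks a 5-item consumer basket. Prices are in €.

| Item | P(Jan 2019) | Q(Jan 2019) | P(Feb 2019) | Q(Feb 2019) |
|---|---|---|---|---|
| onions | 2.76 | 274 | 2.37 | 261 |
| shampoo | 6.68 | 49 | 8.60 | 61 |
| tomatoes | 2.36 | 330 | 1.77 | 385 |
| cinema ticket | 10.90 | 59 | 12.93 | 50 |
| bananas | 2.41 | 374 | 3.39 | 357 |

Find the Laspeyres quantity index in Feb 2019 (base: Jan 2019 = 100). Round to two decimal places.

101.03

Laspeyres quantity index uses base-period prices as weights.
ΣP(Jan 2019)·Q(Feb 2019) = 2.76×261 + 6.68×61 + 2.36×385 + 10.90×50 + 2.41×357 = 720.36 + 407.48 + 908.6 + 545 + 860.37 = 3441.81
ΣP(Jan 2019)·Q(Jan 2019) = 2.76×274 + 6.68×49 + 2.36×330 + 10.90×59 + 2.41×374 = 756.24 + 327.32 + 778.8 + 643.1 + 901.34 = 3406.8
Index = 3441.81 / 3406.8 × 100 = 101.0277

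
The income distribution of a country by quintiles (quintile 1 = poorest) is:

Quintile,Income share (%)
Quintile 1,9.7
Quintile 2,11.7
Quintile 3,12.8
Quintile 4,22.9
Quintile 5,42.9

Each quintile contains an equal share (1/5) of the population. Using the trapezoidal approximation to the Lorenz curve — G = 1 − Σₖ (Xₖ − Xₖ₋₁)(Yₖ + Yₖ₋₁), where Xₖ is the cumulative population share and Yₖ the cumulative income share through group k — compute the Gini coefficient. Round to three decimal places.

Cumulative income shares Yₖ: 0.0970, 0.2140, 0.3420, 0.5710, 1.0000
Σ (Xₖ−Xₖ₋₁)(Yₖ+Yₖ₋₁) = (1/5)(0.0970+0.0000) + (1/5)(0.2140+0.0970) + (1/5)(0.3420+0.2140) + (1/5)(0.5710+0.3420) + (1/5)(1.0000+0.5710)
  = 0.0194 + 0.0622 + 0.1112 + 0.1826 + 0.3142 = 0.6896
G = 1 − 0.6896 = 0.3104

0.310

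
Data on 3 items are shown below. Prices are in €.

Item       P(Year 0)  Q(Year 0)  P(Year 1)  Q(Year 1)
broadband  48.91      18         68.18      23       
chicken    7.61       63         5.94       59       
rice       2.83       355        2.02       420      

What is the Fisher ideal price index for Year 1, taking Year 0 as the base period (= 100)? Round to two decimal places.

Laspeyres component (base-period weights):
ΣP(Year 1)Q(Year 0) = 68.18×18 + 5.94×63 + 2.02×355 = 1227.24 + 374.22 + 717.1 = 2318.56
ΣP(Year 0)Q(Year 0) = 48.91×18 + 7.61×63 + 2.83×355 = 880.38 + 479.43 + 1004.65 = 2364.46
L = 2318.56 / 2364.46 × 100 = 98.0588
Paasche component (current-period weights):
ΣP(Year 1)Q(Year 1) = 68.18×23 + 5.94×59 + 2.02×420 = 1568.14 + 350.46 + 848.4 = 2767
ΣP(Year 0)Q(Year 1) = 48.91×23 + 7.61×59 + 2.83×420 = 1124.93 + 448.99 + 1188.6 = 2762.52
P = 2767 / 2762.52 × 100 = 100.1622
Fisher = √(L × P) = √(98.0588 × 100.1622) = 99.1049

99.10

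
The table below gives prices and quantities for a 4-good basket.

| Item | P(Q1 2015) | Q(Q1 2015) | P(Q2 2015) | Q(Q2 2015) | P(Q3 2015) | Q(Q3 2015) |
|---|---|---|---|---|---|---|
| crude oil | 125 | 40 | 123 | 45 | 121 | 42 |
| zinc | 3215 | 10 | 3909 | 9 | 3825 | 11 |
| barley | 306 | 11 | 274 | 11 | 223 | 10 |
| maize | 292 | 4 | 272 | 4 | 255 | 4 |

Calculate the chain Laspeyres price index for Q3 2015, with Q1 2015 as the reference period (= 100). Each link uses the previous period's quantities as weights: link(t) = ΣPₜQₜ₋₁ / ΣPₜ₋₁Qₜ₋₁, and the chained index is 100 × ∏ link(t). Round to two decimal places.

111.62

Link Q1 2015→Q2 2015:
ΣP(Q2 2015)Q(Q1 2015) = 123×40 + 3909×10 + 274×11 + 272×4 = 4920 + 39090 + 3014 + 1088 = 48112
ΣP(Q1 2015)Q(Q1 2015) = 125×40 + 3215×10 + 306×11 + 292×4 = 5000 + 32150 + 3366 + 1168 = 41684
link = 48112/41684 = 1.154208
Link Q2 2015→Q3 2015:
ΣP(Q3 2015)Q(Q2 2015) = 121×45 + 3825×9 + 223×11 + 255×4 = 5445 + 34425 + 2453 + 1020 = 43343
ΣP(Q2 2015)Q(Q2 2015) = 123×45 + 3909×9 + 274×11 + 272×4 = 5535 + 35181 + 3014 + 1088 = 44818
link = 43343/44818 = 0.967089
Chained index = 100 × 1.154208 × 0.967089 = 111.6222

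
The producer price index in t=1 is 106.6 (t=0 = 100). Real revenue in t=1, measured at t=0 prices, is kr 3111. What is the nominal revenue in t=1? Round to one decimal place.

3316.3

Nominal = Real × (Index/100) = 3111 × (106.6/100)
        = 3111 × 1.066 = 3316.3260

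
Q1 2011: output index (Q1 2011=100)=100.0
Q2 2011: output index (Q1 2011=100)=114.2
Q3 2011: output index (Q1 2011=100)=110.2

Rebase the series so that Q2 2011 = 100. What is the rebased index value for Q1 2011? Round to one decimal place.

Rebased(Q1 2011) = 100.0 / 114.2 × 100 = 87.5657

87.6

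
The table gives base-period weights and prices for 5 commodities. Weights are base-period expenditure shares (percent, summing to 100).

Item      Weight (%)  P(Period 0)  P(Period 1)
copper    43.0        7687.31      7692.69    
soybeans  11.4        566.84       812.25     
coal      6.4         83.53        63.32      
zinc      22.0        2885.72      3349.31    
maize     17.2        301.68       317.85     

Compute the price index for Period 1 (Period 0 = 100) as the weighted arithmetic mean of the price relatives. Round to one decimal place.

copper: 43.0 × (7692.69/7687.31) = 43.0 × 1.000700 = 43.0301
soybeans: 11.4 × (812.25/566.84) = 11.4 × 1.432944 = 16.3356
coal: 6.4 × (63.32/83.53) = 6.4 × 0.758051 = 4.8515
zinc: 22.0 × (3349.31/2885.72) = 22.0 × 1.160650 = 25.5343
maize: 17.2 × (317.85/301.68) = 17.2 × 1.053600 = 18.1219
Index = Σ wᵢ·(p₁ᵢ/p₀ᵢ) = 43.0301 + 16.3356 + 4.8515 + 25.5343 + 18.1219 = 107.8734

107.9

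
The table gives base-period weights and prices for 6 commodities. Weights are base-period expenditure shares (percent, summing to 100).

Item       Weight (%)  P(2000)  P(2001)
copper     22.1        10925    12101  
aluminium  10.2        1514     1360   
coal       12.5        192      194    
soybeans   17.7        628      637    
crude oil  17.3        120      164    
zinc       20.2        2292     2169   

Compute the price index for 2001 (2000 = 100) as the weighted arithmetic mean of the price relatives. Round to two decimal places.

106.98

copper: 22.1 × (12101/10925) = 22.1 × 1.107643 = 24.4789
aluminium: 10.2 × (1360/1514) = 10.2 × 0.898283 = 9.1625
coal: 12.5 × (194/192) = 12.5 × 1.010417 = 12.6302
soybeans: 17.7 × (637/628) = 17.7 × 1.014331 = 17.9537
crude oil: 17.3 × (164/120) = 17.3 × 1.366667 = 23.6433
zinc: 20.2 × (2169/2292) = 20.2 × 0.946335 = 19.1160
Index = Σ wᵢ·(p₁ᵢ/p₀ᵢ) = 24.4789 + 9.1625 + 12.6302 + 17.9537 + 23.6433 + 19.1160 = 106.9846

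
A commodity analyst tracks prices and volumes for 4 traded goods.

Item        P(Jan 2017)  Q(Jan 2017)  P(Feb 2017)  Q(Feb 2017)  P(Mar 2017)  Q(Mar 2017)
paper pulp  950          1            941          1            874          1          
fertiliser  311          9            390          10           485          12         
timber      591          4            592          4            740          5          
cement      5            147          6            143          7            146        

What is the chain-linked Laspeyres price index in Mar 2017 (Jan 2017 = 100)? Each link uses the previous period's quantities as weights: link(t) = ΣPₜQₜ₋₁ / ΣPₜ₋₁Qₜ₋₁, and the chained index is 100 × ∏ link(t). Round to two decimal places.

135.01

Link Jan 2017→Feb 2017:
ΣP(Feb 2017)Q(Jan 2017) = 941×1 + 390×9 + 592×4 + 6×147 = 941 + 3510 + 2368 + 882 = 7701
ΣP(Jan 2017)Q(Jan 2017) = 950×1 + 311×9 + 591×4 + 5×147 = 950 + 2799 + 2364 + 735 = 6848
link = 7701/6848 = 1.124562
Link Feb 2017→Mar 2017:
ΣP(Mar 2017)Q(Feb 2017) = 874×1 + 485×10 + 740×4 + 7×143 = 874 + 4850 + 2960 + 1001 = 9685
ΣP(Feb 2017)Q(Feb 2017) = 941×1 + 390×10 + 592×4 + 6×143 = 941 + 3900 + 2368 + 858 = 8067
link = 9685/8067 = 1.200570
Chained index = 100 × 1.124562 × 1.200570 = 135.0116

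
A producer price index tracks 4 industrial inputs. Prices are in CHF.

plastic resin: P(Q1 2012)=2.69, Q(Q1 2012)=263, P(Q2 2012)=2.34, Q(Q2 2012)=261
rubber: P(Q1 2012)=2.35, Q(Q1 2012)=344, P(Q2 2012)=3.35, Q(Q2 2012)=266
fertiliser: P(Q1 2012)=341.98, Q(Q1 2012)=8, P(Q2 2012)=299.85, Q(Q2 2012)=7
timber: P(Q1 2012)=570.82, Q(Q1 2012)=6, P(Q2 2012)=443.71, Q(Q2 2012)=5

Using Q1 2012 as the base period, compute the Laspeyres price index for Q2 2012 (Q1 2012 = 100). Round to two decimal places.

Laspeyres price index uses base-period quantities as weights.
ΣP(Q2 2012)·Q(Q1 2012) = 2.34×263 + 3.35×344 + 299.85×8 + 443.71×6 = 615.42 + 1152.4 + 2398.8 + 2662.26 = 6828.88
ΣP(Q1 2012)·Q(Q1 2012) = 2.69×263 + 2.35×344 + 341.98×8 + 570.82×6 = 707.47 + 808.4 + 2735.84 + 3424.92 = 7676.63
Index = 6828.88 / 7676.63 × 100 = 88.9567

88.96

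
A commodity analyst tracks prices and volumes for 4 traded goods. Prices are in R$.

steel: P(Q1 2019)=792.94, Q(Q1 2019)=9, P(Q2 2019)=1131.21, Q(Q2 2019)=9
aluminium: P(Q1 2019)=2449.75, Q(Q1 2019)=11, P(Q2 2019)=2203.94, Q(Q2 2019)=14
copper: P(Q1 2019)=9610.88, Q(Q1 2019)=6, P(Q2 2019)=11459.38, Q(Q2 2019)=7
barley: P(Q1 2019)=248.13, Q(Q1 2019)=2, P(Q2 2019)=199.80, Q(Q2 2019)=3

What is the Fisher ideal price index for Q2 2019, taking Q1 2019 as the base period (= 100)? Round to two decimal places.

111.81

Laspeyres component (base-period weights):
ΣP(Q2 2019)Q(Q1 2019) = 1131.21×9 + 2203.94×11 + 11459.38×6 + 199.80×2 = 10180.89 + 24243.34 + 68756.28 + 399.6 = 103580.11
ΣP(Q1 2019)Q(Q1 2019) = 792.94×9 + 2449.75×11 + 9610.88×6 + 248.13×2 = 7136.46 + 26947.25 + 57665.28 + 496.26 = 92245.25
L = 103580.11 / 92245.25 × 100 = 112.2877
Paasche component (current-period weights):
ΣP(Q2 2019)Q(Q2 2019) = 1131.21×9 + 2203.94×14 + 11459.38×7 + 199.80×3 = 10180.89 + 30855.16 + 80215.66 + 599.4 = 121851.11
ΣP(Q1 2019)Q(Q2 2019) = 792.94×9 + 2449.75×14 + 9610.88×7 + 248.13×3 = 7136.46 + 34296.5 + 67276.16 + 744.39 = 109453.51
P = 121851.11 / 109453.51 × 100 = 111.3268
Fisher = √(L × P) = √(112.2877 × 111.3268) = 111.8062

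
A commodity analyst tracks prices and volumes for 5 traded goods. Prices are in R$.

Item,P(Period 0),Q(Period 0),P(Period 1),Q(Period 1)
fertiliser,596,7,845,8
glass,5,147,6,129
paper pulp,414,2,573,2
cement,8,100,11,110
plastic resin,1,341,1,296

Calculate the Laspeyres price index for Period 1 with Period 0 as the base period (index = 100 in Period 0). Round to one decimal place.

136.5

Laspeyres price index uses base-period quantities as weights.
ΣP(Period 1)·Q(Period 0) = 845×7 + 6×147 + 573×2 + 11×100 + 1×341 = 5915 + 882 + 1146 + 1100 + 341 = 9384
ΣP(Period 0)·Q(Period 0) = 596×7 + 5×147 + 414×2 + 8×100 + 1×341 = 4172 + 735 + 828 + 800 + 341 = 6876
Index = 9384 / 6876 × 100 = 136.4747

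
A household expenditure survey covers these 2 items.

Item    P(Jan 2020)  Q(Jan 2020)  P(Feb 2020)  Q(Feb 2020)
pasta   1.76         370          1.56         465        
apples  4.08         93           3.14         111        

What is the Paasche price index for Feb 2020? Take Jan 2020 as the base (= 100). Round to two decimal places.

Paasche price index uses current-period quantities as weights.
ΣP(Feb 2020)·Q(Feb 2020) = 1.56×465 + 3.14×111 = 725.4 + 348.54 = 1073.94
ΣP(Jan 2020)·Q(Feb 2020) = 1.76×465 + 4.08×111 = 818.4 + 452.88 = 1271.28
Index = 1073.94 / 1271.28 × 100 = 84.4771

84.48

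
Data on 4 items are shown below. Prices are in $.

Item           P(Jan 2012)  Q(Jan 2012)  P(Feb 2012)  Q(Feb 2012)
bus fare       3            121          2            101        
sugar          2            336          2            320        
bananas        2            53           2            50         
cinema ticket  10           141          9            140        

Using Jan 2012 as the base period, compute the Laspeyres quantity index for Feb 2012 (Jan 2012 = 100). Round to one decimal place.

Laspeyres quantity index uses base-period prices as weights.
ΣP(Jan 2012)·Q(Feb 2012) = 3×101 + 2×320 + 2×50 + 10×140 = 303 + 640 + 100 + 1400 = 2443
ΣP(Jan 2012)·Q(Jan 2012) = 3×121 + 2×336 + 2×53 + 10×141 = 363 + 672 + 106 + 1410 = 2551
Index = 2443 / 2551 × 100 = 95.7664

95.8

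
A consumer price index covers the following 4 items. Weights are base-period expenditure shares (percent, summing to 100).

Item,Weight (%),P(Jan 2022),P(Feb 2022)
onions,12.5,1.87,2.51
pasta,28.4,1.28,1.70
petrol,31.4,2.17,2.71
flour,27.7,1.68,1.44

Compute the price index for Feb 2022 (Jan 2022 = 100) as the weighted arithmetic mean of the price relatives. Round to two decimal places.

onions: 12.5 × (2.51/1.87) = 12.5 × 1.342246 = 16.7781
pasta: 28.4 × (1.70/1.28) = 28.4 × 1.328125 = 37.7188
petrol: 31.4 × (2.71/2.17) = 31.4 × 1.248848 = 39.2138
flour: 27.7 × (1.44/1.68) = 27.7 × 0.857143 = 23.7429
Index = Σ wᵢ·(p₁ᵢ/p₀ᵢ) = 16.7781 + 37.7188 + 39.2138 + 23.7429 = 117.4535

117.45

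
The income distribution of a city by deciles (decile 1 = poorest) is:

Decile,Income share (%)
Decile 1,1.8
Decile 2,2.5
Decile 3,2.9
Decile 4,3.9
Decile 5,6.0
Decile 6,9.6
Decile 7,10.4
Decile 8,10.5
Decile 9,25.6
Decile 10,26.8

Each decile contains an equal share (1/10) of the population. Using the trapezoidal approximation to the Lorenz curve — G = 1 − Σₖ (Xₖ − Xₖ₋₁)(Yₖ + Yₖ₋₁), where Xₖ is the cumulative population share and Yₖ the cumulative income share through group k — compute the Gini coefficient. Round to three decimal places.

Cumulative income shares Yₖ: 0.0180, 0.0430, 0.0720, 0.1110, 0.1710, 0.2670, 0.3710, 0.4760, 0.7320, 1.0000
Σ (Xₖ−Xₖ₋₁)(Yₖ+Yₖ₋₁) = (1/10)(0.0180+0.0000) + (1/10)(0.0430+0.0180) + (1/10)(0.0720+0.0430) + (1/10)(0.1110+0.0720) + (1/10)(0.1710+0.1110) + (1/10)(0.2670+0.1710) + (1/10)(0.3710+0.2670) + (1/10)(0.4760+0.3710) + (1/10)(0.7320+0.4760) + (1/10)(1.0000+0.7320)
  = 0.0018 + 0.0061 + 0.0115 + 0.0183 + 0.0282 + 0.0438 + 0.0638 + 0.0847 + 0.1208 + 0.1732 = 0.5522
G = 1 − 0.5522 = 0.4478

0.448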